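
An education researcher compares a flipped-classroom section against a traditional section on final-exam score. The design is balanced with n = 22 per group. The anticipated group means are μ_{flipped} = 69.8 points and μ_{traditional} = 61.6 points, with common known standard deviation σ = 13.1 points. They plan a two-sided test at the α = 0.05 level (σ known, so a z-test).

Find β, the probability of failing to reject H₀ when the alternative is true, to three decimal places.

Standardized effect: d = |μ_{flipped} − μ_{traditional}| / σ = |69.8 − 61.6| / 13.1 = 0.6260
Noncentrality parameter: δ = d·√(n/2) = 0.6260 × √(22/2) = 2.0761
Two-sided α = 0.05 → critical value z_{0.025} = 1.960.
Power = Φ(δ − 1.960) + Φ(−δ − 1.960) = Φ(0.116) + Φ(-4.036) = 0.5462 + 0.0000 = 0.5462.
Type II error: β = 1 − power = 1 − 0.5462 = 0.4538.

β ≈ 0.454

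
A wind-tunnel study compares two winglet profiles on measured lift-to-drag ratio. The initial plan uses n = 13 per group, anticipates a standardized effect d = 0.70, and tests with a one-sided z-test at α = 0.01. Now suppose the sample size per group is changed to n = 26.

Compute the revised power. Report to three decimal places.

Power ≈ 0.578

With n = 26 per group: δ = d·√(n/2) = 0.70 × √(26/2) = 2.5239. Critical value z_{0.01} = 2.326.
Revised power = Φ(δ − 2.326) = Φ(0.198) = 0.5783.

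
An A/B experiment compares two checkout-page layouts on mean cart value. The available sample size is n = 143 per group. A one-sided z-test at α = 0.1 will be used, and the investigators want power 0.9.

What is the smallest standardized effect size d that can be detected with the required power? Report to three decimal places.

d ≈ 0.303

Need Φ(δ − 1.282) = 0.9, so δ = 1.282 + 1.282 = 2.563.
δ = d·√(n/2) ⇒ d = δ/√(n/2) = 2.563/√(143/2) = 0.3031.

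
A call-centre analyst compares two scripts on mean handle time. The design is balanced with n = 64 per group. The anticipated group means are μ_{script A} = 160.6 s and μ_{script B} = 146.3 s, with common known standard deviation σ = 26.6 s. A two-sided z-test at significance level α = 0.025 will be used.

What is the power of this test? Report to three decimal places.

Power ≈ 0.788

Standardized effect: d = |μ_{script A} − μ_{script B}| / σ = |160.6 − 146.3| / 26.6 = 0.5376
Noncentrality parameter: δ = d·√(n/2) = 0.5376 × √(64/2) = 3.0411
Critical value for a two-sided test at α = 0.025: z_{α/2} = 2.241.
Power = Φ(δ − 2.241) + Φ(−δ − 2.241) = Φ(0.800) + Φ(-5.282) = 0.7881 + 0.0000 = 0.7881.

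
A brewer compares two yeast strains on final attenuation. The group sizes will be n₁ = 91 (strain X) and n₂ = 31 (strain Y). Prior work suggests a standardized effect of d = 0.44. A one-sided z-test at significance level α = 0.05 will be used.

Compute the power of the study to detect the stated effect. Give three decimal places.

Noncentrality parameter: δ = d / √(1/n₁ + 1/n₂) = 0.44 / √(1/91 + 1/31) = 2.1158
Critical value for a one-sided test at α = 0.05: z_α = 1.645.
Power = P(Z > 1.645 − δ) = Φ(0.471) = 0.6812.

Power ≈ 0.681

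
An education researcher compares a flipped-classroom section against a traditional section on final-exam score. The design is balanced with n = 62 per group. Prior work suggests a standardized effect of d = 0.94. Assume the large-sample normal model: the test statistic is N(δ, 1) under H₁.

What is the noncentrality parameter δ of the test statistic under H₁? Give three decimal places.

δ ≈ 5.234

δ = d·√(n/2) = 0.94 × √(62/2) = 5.2337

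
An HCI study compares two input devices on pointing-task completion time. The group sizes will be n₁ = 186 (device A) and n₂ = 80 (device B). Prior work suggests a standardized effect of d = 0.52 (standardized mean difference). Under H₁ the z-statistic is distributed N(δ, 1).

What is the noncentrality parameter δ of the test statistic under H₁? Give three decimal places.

δ ≈ 3.889

The noncentrality parameter scales effect size by the design's sample-size factor: δ = d / √(1/n₁ + 1/n₂) = 0.52 / √(1/186 + 1/80) = 3.8892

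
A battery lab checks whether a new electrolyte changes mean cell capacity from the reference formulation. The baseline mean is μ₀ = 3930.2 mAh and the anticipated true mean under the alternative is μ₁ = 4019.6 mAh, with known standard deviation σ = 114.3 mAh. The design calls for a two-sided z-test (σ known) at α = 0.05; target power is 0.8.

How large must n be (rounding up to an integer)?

n = 13

Standardized effect: d = |μ₁ − μ₀| / σ = |4019.6 − 3930.2| / 114.3 = 0.7822
Set Φ(δ − 1.960) = 0.8; then δ − 1.960 = Φ⁻¹(0.8) = 0.842, giving δ = 2.802.
(For δ > 0 the lower-tail rejection region contributes negligibly to power, so the one-term inversion is standard.)
δ = d·√n ⇒ n = (δ/d)² = (2.802 / 0.7822)² = 12.83.
Round up to the next whole unit.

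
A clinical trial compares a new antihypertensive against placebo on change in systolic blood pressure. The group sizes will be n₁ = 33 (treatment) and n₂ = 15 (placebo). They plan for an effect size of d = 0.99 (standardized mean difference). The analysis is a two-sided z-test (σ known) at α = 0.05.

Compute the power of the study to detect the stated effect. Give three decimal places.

Power ≈ 0.889

Noncentrality parameter: δ = d / √(1/n₁ + 1/n₂) = 0.99 / √(1/33 + 1/15) = 3.1792
Critical value for a two-sided test at α = 0.05: z_{α/2} = 1.960.
Power = Φ(δ − 1.960) + Φ(−δ − 1.960) = Φ(1.219) + Φ(-5.139) = 0.8886 + 0.0000 = 0.8886.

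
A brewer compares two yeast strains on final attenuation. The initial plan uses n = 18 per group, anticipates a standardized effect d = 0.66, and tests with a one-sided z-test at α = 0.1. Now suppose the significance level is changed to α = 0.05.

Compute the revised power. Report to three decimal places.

δ = d·√(n/2) = 0.66 × √(18/2) = 1.9800 (unchanged). New critical value: z_{0.05} = 1.645.
Revised power = P(Z > 1.645 − δ) = Φ(0.335) = 0.6312.

Power ≈ 0.631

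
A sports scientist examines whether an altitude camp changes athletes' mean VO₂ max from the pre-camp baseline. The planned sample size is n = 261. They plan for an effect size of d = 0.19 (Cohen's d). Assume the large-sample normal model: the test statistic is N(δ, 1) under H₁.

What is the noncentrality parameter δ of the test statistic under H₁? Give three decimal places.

δ ≈ 3.070

The noncentrality parameter scales effect size by the design's sample-size factor: δ = d·√n = 0.19 × √261 = 3.0695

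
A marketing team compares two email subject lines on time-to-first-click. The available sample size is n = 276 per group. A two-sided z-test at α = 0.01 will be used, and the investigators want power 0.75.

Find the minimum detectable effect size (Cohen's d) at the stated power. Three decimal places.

Required noncentrality: δ = z_{0.005} + z_{0.25} = 2.576 + 0.674 = 3.250.
(The second rejection-region term Φ(−δ − z_{α/2}) is negligible and dropped.)
δ = d·√(n/2) ⇒ d = δ/√(n/2) = 3.250/√(276/2) = 0.2767.

d ≈ 0.277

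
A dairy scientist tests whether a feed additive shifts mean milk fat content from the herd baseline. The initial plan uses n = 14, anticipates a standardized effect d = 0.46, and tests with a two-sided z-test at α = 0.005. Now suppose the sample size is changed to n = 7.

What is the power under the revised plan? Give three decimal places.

Power ≈ 0.056

With n = 7: δ = d·√n = 0.46 × √7 = 1.2170. Critical value z_{0.0025} = 2.807.
Revised power = Φ(δ − 2.807) + Φ(−δ − 2.807) = Φ(-1.590) + Φ(-4.024) = 0.0559 + 0.0000 = 0.0559.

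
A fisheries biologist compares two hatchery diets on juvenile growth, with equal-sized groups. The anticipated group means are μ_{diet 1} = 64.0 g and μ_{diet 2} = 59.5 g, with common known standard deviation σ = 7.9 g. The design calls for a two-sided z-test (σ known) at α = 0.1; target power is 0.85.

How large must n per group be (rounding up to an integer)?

Standardized effect: d = |μ_{diet 1} − μ_{diet 2}| / σ = |64.0 − 59.5| / 7.9 = 0.5696
For power 0.85 need Φ(δ − z_{0.05}) = 0.85, so δ = z_{0.05} + z_{0.15} = 1.645 + 1.036 = 2.681.
(For δ > 0 the lower-tail rejection region contributes negligibly to power, so the one-term inversion is standard.)
δ = d·√(n/2) ⇒ n = 2(δ/d)² = 2 × (2.681 / 0.5696)² = 44.31.
Round up to the next whole unit.

n = 45 per group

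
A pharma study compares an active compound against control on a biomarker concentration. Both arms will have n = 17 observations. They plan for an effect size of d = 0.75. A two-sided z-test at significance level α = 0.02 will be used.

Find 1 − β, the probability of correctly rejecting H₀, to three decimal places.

Noncentrality parameter: δ = d·√(n/2) = 0.75 × √(17/2) = 2.1866
Two-sided α = 0.02 → critical value z_{0.01} = 2.326.
Power = Φ(δ − 2.326) + Φ(−δ − 2.326) = Φ(-0.140) + Φ(-4.513) = 0.4444 + 0.0000 = 0.4444.

Power ≈ 0.444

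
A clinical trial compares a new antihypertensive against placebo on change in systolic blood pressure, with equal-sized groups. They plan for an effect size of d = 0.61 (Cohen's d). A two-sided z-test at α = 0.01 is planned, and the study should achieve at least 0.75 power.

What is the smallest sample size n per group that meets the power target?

n = 57 per group

For power 0.75 need Φ(δ − z_{0.005}) = 0.75, so δ = z_{0.005} + z_{0.25} = 2.576 + 0.674 = 3.250.
(Ignoring the negligible lower-tail rejection probability gives the usual closed-form inversion.)
δ = d·√(n/2) ⇒ n = 2(δ/d)² = 2 × (3.250 / 0.61)² = 56.78.
Round up to the next whole unit.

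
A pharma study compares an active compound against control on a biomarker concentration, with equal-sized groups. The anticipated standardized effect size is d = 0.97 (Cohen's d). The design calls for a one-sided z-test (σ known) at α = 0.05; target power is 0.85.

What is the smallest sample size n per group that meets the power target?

n = 16 per group

For power 0.85 need Φ(δ − z_{0.05}) = 0.85, so δ = z_{0.05} + z_{0.15} = 1.645 + 1.036 = 2.681.
δ = d·√(n/2) ⇒ n = 2(δ/d)² = 2 × (2.681 / 0.97)² = 15.28.
Round up to the next whole unit.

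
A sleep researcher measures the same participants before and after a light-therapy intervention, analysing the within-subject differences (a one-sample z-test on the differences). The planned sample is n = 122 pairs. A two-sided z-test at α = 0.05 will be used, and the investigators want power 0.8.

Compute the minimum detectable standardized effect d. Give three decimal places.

d ≈ 0.254

Required noncentrality: δ = z_{0.025} + z_{0.20} = 1.960 + 0.842 = 2.802.
(Lower-tail contribution to power is negligible for δ > 0.)
δ = d·√n ⇒ d = δ/√n = 2.802/√122 = 0.2536.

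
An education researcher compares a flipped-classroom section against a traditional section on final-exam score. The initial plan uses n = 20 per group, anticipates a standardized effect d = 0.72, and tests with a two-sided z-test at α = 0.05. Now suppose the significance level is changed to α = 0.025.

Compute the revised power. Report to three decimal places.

Power ≈ 0.514

δ = d·√(n/2) = 0.72 × √(20/2) = 2.2768 (unchanged). New critical value: z_{0.0125} = 2.241.
Revised power = Φ(δ − 2.241) + Φ(−δ − 2.241) = Φ(0.035) + Φ(-4.518) = 0.5141 + 0.0000 = 0.5141.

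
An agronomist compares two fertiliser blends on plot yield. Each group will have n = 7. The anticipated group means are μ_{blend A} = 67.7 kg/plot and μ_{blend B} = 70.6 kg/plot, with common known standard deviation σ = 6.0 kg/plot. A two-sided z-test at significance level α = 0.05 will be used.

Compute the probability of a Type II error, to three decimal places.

β ≈ 0.852

Standardized effect: d = |μ_{blend A} − μ_{blend B}| / σ = |67.7 − 70.6| / 6.0 = 0.4833
Noncentrality parameter: δ = d·√(n/2) = 0.4833 × √(7/2) = 0.9042
Critical value for a two-sided test at α = 0.05: z_{α/2} = 1.960.
Power = Φ(δ − 1.960) + Φ(−δ − 1.960) = Φ(-1.056) + Φ(-2.864) = 0.1455 + 0.0021 = 0.1476.
Type II error: β = 1 − power = 1 − 0.1476 = 0.8524.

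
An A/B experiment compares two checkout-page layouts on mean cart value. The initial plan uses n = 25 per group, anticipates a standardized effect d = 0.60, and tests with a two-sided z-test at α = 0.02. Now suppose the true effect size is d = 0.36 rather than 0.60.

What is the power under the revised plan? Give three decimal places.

Power ≈ 0.146

With d = 0.36: δ = d·√(n/2) = 0.36 × √(25/2) = 1.2728. Critical value z_{0.01} = 2.326.
Revised power = Φ(δ − 2.326) + Φ(−δ − 2.326) = Φ(-1.054) + Φ(-3.599) = 0.1460 + 0.0002 = 0.1462.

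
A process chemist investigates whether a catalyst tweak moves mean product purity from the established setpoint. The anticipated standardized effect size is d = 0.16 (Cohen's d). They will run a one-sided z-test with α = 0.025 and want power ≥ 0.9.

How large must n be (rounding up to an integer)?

n = 411

Set Φ(δ − 1.960) = 0.9; then δ − 1.960 = Φ⁻¹(0.9) = 1.282, giving δ = 3.242.
δ = d·√n ⇒ n = (δ/d)² = (3.242 / 0.16)² = 410.45.
Round up to the next whole unit.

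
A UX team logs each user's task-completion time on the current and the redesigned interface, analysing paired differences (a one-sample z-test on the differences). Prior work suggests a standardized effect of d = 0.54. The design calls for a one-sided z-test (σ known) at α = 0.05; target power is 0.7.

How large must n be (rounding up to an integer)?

Set Φ(δ − 1.645) = 0.7; then δ − 1.645 = Φ⁻¹(0.7) = 0.524, giving δ = 2.169.
δ = d·√n ⇒ n = (δ/d)² = (2.169 / 0.54)² = 16.14.
Rounding up, n = 17.

n = 17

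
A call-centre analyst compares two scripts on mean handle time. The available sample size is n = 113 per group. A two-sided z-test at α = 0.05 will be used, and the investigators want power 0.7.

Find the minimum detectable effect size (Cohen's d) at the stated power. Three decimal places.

d ≈ 0.331

Need Φ(δ − 1.960) = 0.7, so δ = 1.960 + 0.524 = 2.484.
(The second rejection-region term Φ(−δ − z_{α/2}) is negligible and dropped.)
δ = d·√(n/2) ⇒ d = δ/√(n/2) = 2.484/√(113/2) = 0.3305.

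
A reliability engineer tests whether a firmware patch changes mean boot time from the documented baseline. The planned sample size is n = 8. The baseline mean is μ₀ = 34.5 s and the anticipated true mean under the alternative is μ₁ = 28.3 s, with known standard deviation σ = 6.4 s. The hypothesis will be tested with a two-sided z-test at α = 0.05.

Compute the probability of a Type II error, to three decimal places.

Standardized effect: d = |μ₁ − μ₀| / σ = |28.3 − 34.5| / 6.4 = 0.9688
Noncentrality parameter: δ = d·√n = 0.9688 × √8 = 2.7400
Two-sided α = 0.05 → critical value z_{0.025} = 1.960.
Power = Φ(δ − 1.960) + Φ(−δ − 1.960) = Φ(0.780) + Φ(-4.700) = 0.7823 + 0.0000 = 0.7823.
Type II error: β = 1 − power = 1 − 0.7823 = 0.2177.

β ≈ 0.218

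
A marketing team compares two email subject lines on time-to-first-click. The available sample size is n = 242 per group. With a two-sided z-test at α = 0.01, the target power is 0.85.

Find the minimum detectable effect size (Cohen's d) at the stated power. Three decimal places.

d ≈ 0.328

Required noncentrality: δ = z_{0.005} + z_{0.15} = 2.576 + 1.036 = 3.612.
(Lower-tail contribution to power is negligible for δ > 0.)
δ = d·√(n/2) ⇒ d = δ/√(n/2) = 3.612/√(242/2) = 0.3284.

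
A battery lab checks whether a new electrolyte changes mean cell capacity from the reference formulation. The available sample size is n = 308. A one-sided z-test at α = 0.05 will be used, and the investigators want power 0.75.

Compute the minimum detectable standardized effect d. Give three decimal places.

Need Φ(δ − 1.645) = 0.75, so δ = 1.645 + 0.674 = 2.319.
δ = d·√n ⇒ d = δ/√n = 2.319/√308 = 0.1322.

d ≈ 0.132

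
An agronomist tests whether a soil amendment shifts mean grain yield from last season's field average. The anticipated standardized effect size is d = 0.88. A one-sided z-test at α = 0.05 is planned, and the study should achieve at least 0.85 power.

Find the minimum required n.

n = 10

For power 0.85 need Φ(δ − z_{0.05}) = 0.85, so δ = z_{0.05} + z_{0.15} = 1.645 + 1.036 = 2.681.
δ = d·√n ⇒ n = (δ/d)² = (2.681 / 0.88)² = 9.28.
Round up to the next whole unit.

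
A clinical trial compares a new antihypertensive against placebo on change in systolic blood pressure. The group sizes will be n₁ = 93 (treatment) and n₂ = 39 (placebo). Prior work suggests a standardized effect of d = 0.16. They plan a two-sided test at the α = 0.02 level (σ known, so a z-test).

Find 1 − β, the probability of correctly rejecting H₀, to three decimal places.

Noncentrality parameter: δ = d / √(1/n₁ + 1/n₂) = 0.16 / √(1/93 + 1/39) = 0.8387
Two-sided α = 0.02 → critical value z_{0.01} = 2.326.
Power = Φ(δ − 2.326) + Φ(−δ − 2.326) = Φ(-1.488) + Φ(-3.165) = 0.0684 + 0.0008 = 0.0692.

Power ≈ 0.069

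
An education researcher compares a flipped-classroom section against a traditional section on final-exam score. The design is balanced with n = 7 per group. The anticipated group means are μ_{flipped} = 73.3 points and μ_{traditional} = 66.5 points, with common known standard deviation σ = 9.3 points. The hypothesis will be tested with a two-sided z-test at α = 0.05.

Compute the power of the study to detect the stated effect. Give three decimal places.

Power ≈ 0.277

Standardized effect: d = |μ_{flipped} − μ_{traditional}| / σ = |73.3 − 66.5| / 9.3 = 0.7312
Noncentrality parameter: δ = d·√(n/2) = 0.7312 × √(7/2) = 1.3679
Critical value for a two-sided test at α = 0.05: z_{α/2} = 1.960.
Power = Φ(δ − 1.960) + Φ(−δ − 1.960) = Φ(-0.592) + Φ(-3.328) = 0.2769 + 0.0004 = 0.2773.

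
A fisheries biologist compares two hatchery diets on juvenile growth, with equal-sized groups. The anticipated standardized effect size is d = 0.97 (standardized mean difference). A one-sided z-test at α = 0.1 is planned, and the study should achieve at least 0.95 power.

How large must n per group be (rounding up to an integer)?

Set Φ(δ − 1.282) = 0.95; then δ − 1.282 = Φ⁻¹(0.95) = 1.645, giving δ = 2.926.
δ = d·√(n/2) ⇒ n = 2(δ/d)² = 2 × (2.926 / 0.97)² = 18.20.
Rounding up, n = 19 per group.

n = 19 per group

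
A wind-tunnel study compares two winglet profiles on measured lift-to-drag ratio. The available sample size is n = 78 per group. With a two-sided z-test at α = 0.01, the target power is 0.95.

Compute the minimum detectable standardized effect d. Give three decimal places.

d ≈ 0.676

Need Φ(δ − 2.576) = 0.95, so δ = 2.576 + 1.645 = 4.221.
(The second rejection-region term Φ(−δ − z_{α/2}) is negligible and dropped.)
δ = d·√(n/2) ⇒ d = δ/√(n/2) = 4.221/√(78/2) = 0.6759.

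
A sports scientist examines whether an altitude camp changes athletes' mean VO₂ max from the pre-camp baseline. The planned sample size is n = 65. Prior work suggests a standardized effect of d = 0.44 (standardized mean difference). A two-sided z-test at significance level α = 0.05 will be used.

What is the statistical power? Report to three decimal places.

Noncentrality parameter: δ = d·√n = 0.44 × √65 = 3.5474
Critical value for a two-sided test at α = 0.05: z_{α/2} = 1.960.
Power = Φ(δ − 1.960) + Φ(−δ − 1.960) = Φ(1.587) + Φ(-5.507) = 0.9438 + 0.0000 = 0.9438.

Power ≈ 0.944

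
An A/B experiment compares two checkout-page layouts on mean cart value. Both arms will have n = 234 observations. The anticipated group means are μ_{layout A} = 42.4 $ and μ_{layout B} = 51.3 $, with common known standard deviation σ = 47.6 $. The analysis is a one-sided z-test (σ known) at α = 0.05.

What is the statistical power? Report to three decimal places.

Power ≈ 0.647

Standardized effect: d = |μ_{layout A} − μ_{layout B}| / σ = |42.4 − 51.3| / 47.6 = 0.1870
Noncentrality parameter: δ = d·√(n/2) = 0.1870 × √(234/2) = 2.0224
One-sided α = 0.05 → critical value z_{0.05} = 1.645.
Power = P(Z > 1.645 − δ) = Φ(0.378) = 0.6471.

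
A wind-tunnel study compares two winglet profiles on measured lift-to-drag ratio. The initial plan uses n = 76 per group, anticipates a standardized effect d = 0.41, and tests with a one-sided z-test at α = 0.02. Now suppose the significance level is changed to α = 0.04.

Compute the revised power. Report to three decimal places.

Power ≈ 0.781

δ = d·√(n/2) = 0.41 × √(76/2) = 2.5274 (unchanged). New critical value: z_{0.04} = 1.751.
Revised power = P(Z > 1.751 − δ) = Φ(0.777) = 0.7813.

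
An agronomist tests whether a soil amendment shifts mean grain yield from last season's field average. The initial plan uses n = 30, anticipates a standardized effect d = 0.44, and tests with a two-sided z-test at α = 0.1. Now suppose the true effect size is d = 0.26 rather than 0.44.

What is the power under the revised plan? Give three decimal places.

With d = 0.26: δ = d·√n = 0.26 × √30 = 1.4241. Critical value z_{0.05} = 1.645.
Revised power = Φ(δ − 1.645) + Φ(−δ − 1.645) = Φ(-0.221) + Φ(-3.069) = 0.4126 + 0.0011 = 0.4137.

Power ≈ 0.414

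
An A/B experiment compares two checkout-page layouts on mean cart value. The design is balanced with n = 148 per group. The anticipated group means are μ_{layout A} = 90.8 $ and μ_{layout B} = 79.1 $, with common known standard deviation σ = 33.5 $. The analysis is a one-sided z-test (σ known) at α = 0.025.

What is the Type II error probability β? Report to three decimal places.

β ≈ 0.148

Standardized effect: d = |μ_{layout A} − μ_{layout B}| / σ = |90.8 − 79.1| / 33.5 = 0.3493
Noncentrality parameter: δ = d·√(n/2) = 0.3493 × √(148/2) = 3.0044
Critical value for a one-sided test at α = 0.025: z_α = 1.960.
Power = P(Z > 1.960 − δ) = Φ(1.044) = 0.8519.
Type II error: β = 1 − power = 1 − 0.8519 = 0.1481.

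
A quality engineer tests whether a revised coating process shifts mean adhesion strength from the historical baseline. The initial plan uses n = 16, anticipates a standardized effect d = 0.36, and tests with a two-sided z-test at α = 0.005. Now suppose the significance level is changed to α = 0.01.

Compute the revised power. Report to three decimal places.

δ = d·√n = 0.36 × √16 = 1.4400 (unchanged). New critical value: z_{0.005} = 2.576.
Revised power = Φ(δ − 2.576) + Φ(−δ − 2.576) = Φ(-1.136) + Φ(-4.016) = 0.1280 + 0.0000 = 0.1280.

Power ≈ 0.128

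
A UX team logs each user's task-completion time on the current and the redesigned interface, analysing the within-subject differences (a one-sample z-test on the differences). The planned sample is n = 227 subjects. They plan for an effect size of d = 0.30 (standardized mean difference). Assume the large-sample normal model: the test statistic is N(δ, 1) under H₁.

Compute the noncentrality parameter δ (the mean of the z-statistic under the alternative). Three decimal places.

δ ≈ 4.520

δ = d·√n = 0.30 × √227 = 4.5200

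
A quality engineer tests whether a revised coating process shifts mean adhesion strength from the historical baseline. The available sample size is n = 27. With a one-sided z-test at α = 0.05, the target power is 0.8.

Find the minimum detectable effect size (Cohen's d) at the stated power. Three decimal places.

Required noncentrality: δ = z_{0.05} + z_{0.20} = 1.645 + 0.842 = 2.486.
δ = d·√n ⇒ d = δ/√n = 2.486/√27 = 0.4785.

d ≈ 0.479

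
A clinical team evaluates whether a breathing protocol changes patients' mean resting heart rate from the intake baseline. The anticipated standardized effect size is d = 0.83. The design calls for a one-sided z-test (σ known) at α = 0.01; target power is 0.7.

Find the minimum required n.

Set Φ(δ − 2.326) = 0.7; then δ − 2.326 = Φ⁻¹(0.7) = 0.524, giving δ = 2.851.
δ = d·√n ⇒ n = (δ/d)² = (2.851 / 0.83)² = 11.80.
Rounding up, n = 12.

n = 12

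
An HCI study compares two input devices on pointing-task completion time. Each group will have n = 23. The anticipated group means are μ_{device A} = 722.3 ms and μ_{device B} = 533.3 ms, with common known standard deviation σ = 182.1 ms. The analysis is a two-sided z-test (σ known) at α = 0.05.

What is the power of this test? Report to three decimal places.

Standardized effect: d = |μ_{device A} − μ_{device B}| / σ = |722.3 − 533.3| / 182.1 = 1.0379
Noncentrality parameter: δ = d·√(n/2) = 1.0379 × √(23/2) = 3.5197
Two-sided α = 0.05 → critical value z_{0.025} = 1.960.
Power = Φ(δ − 1.960) + Φ(−δ − 1.960) = Φ(1.560) + Φ(-5.480) = 0.9406 + 0.0000 = 0.9406.

Power ≈ 0.941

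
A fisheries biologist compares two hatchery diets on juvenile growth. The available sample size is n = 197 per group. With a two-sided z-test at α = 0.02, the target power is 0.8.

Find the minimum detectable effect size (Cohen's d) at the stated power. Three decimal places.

Required noncentrality: δ = z_{0.01} + z_{0.20} = 2.326 + 0.842 = 3.168.
(Lower-tail contribution to power is negligible for δ > 0.)
δ = d·√(n/2) ⇒ d = δ/√(n/2) = 3.168/√(197/2) = 0.3192.

d ≈ 0.319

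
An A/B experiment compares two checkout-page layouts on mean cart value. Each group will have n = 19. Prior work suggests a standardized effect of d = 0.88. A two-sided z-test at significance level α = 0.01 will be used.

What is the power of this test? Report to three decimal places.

Power ≈ 0.554

Noncentrality parameter: δ = d·√(n/2) = 0.88 × √(19/2) = 2.7123
Two-sided α = 0.01 → critical value z_{0.005} = 2.576.
Power = Φ(δ − 2.576) + Φ(−δ − 2.576) = Φ(0.137) + Φ(-5.288) = 0.5543 + 0.0000 = 0.5543.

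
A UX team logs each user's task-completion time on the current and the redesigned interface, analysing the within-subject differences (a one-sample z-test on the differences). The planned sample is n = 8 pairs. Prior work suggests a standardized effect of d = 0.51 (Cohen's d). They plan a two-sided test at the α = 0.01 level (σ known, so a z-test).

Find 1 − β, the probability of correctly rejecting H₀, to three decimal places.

Noncentrality parameter: δ = d·√n = 0.51 × √8 = 1.4425
Critical value for a two-sided test at α = 0.01: z_{α/2} = 2.576.
Power = Φ(δ − 2.576) + Φ(−δ − 2.576) = Φ(-1.133) + Φ(-4.018) = 0.1285 + 0.0000 = 0.1286.

Power ≈ 0.129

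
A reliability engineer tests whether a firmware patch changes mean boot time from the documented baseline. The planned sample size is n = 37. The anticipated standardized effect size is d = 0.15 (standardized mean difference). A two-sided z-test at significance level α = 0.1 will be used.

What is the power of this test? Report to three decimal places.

Power ≈ 0.237

Noncentrality parameter: δ = d·√n = 0.15 × √37 = 0.9124
Two-sided α = 0.1 → critical value z_{0.05} = 1.645.
Power = Φ(δ − 1.645) + Φ(−δ − 1.645) = Φ(-0.732) + Φ(-2.557) = 0.2320 + 0.0053 = 0.2372.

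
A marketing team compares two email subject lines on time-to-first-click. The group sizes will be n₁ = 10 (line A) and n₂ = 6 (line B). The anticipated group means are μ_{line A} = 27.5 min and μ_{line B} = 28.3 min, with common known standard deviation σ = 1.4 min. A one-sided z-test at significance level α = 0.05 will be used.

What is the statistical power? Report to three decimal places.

Power ≈ 0.295

Standardized effect: d = |μ_{line A} − μ_{line B}| / σ = |27.5 − 28.3| / 1.4 = 0.5714
Noncentrality parameter: δ = d / √(1/n₁ + 1/n₂) = 0.5714 / √(1/10 + 1/6) = 1.1066
Critical value for a one-sided test at α = 0.05: z_α = 1.645.
Power = P(Z > 1.645 − δ) = Φ(-0.538) = 0.2952.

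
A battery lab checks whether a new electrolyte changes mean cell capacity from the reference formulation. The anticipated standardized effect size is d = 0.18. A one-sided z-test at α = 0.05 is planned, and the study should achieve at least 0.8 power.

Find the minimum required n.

For power 0.8 need Φ(δ − z_{0.05}) = 0.8, so δ = z_{0.05} + z_{0.20} = 1.645 + 0.842 = 2.486.
δ = d·√n ⇒ n = (δ/d)² = (2.486 / 0.18)² = 190.82.
Rounding up, n = 191.

n = 191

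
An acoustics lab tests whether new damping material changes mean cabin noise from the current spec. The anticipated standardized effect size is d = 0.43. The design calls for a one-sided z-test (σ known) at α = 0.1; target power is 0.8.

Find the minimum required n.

n = 25

For power 0.8 need Φ(δ − z_{0.1}) = 0.8, so δ = z_{0.1} + z_{0.20} = 1.282 + 0.842 = 2.123.
δ = d·√n ⇒ n = (δ/d)² = (2.123 / 0.43)² = 24.38.
Rounding up, n = 25.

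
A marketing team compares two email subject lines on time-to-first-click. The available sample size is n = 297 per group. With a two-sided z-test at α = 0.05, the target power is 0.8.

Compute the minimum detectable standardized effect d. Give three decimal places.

Need Φ(δ − 1.960) = 0.8, so δ = 1.960 + 0.842 = 2.802.
(The second rejection-region term Φ(−δ − z_{α/2}) is negligible and dropped.)
δ = d·√(n/2) ⇒ d = δ/√(n/2) = 2.802/√(297/2) = 0.2299.

d ≈ 0.230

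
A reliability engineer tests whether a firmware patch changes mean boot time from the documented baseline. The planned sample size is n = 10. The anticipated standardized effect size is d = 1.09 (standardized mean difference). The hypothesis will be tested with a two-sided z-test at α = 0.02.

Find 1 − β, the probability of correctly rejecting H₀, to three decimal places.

Power ≈ 0.869

Noncentrality parameter: δ = d·√n = 1.09 × √10 = 3.4469
Two-sided α = 0.02 → critical value z_{0.01} = 2.326.
Power = Φ(δ − 2.326) + Φ(−δ − 2.326) = Φ(1.121) + Φ(-5.773) = 0.8688 + 0.0000 = 0.8688.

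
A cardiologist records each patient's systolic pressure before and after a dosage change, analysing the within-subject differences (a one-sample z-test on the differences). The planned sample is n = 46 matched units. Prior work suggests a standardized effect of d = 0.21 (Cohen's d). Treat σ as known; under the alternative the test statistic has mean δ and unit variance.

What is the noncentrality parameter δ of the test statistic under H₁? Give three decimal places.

The noncentrality parameter scales effect size by the design's sample-size factor: δ = d·√n = 0.21 × √46 = 1.4243

δ ≈ 1.424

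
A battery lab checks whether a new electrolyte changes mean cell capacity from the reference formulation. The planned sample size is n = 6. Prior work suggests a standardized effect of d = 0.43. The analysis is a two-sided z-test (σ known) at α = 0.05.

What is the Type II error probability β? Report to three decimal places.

β ≈ 0.816

Noncentrality parameter: δ = d·√n = 0.43 × √6 = 1.0533
Two-sided α = 0.05 → critical value z_{0.025} = 1.960.
Power = Φ(δ − 1.960) + Φ(−δ − 1.960) = Φ(-0.907) + Φ(-3.013) = 0.1823 + 0.0013 = 0.1836.
Type II error: β = 1 − power = 1 − 0.1836 = 0.8164.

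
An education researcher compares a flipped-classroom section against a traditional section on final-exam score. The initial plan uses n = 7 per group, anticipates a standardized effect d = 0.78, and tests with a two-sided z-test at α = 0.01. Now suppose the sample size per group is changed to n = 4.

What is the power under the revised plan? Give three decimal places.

With n = 4 per group: δ = d·√(n/2) = 0.78 × √(4/2) = 1.1031. Critical value z_{0.005} = 2.576.
Revised power = Φ(δ − 2.576) + Φ(−δ − 2.576) = Φ(-1.473) + Φ(-3.679) = 0.0704 + 0.0001 = 0.0705.

Power ≈ 0.071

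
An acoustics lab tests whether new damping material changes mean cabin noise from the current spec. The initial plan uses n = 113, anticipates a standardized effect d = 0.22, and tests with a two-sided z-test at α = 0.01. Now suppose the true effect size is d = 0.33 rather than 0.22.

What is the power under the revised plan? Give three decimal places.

Power ≈ 0.824

With d = 0.33: δ = d·√n = 0.33 × √113 = 3.5079. Critical value z_{0.005} = 2.576.
Revised power = Φ(δ − 2.576) + Φ(−δ − 2.576) = Φ(0.932) + Φ(-6.084) = 0.8244 + 0.0000 = 0.8244.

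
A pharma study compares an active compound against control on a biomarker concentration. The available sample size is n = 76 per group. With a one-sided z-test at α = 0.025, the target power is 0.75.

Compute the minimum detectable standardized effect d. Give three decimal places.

Required noncentrality: δ = z_{0.025} + z_{0.25} = 1.960 + 0.674 = 2.634.
δ = d·√(n/2) ⇒ d = δ/√(n/2) = 2.634/√(76/2) = 0.4274.

d ≈ 0.427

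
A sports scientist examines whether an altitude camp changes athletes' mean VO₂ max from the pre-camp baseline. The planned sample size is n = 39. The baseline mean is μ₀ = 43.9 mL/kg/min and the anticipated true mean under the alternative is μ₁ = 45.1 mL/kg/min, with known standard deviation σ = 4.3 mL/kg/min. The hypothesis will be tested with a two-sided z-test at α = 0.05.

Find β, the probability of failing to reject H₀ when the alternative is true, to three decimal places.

β ≈ 0.586

Standardized effect: d = |μ₁ − μ₀| / σ = |45.1 − 43.9| / 4.3 = 0.2791
Noncentrality parameter: δ = d·√n = 0.2791 × √39 = 1.7428
Two-sided α = 0.05 → critical value z_{0.025} = 1.960.
Power = Φ(δ − 1.960) + Φ(−δ − 1.960) = Φ(-0.217) + Φ(-3.703) = 0.4140 + 0.0001 = 0.4141.
Type II error: β = 1 − power = 1 − 0.4141 = 0.5859.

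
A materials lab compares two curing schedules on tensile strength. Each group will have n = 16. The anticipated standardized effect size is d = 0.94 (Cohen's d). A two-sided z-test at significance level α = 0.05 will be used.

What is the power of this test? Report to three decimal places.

Noncentrality parameter: δ = d·√(n/2) = 0.94 × √(16/2) = 2.6587
Two-sided α = 0.05 → critical value z_{0.025} = 1.960.
Power = Φ(δ − 1.960) + Φ(−δ − 1.960) = Φ(0.699) + Φ(-4.619) = 0.7576 + 0.0000 = 0.7577.

Power ≈ 0.758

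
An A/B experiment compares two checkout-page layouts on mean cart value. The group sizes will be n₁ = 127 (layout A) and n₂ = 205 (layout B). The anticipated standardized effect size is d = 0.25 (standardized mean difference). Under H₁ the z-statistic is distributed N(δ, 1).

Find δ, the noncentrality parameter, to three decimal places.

δ = d / √(1/n₁ + 1/n₂) = 0.25 / √(1/127 + 1/205) = 2.2139

δ ≈ 2.214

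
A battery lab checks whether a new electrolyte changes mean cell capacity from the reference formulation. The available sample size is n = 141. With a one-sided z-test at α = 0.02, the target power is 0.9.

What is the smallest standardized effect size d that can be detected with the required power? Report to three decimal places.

d ≈ 0.281

Need Φ(δ − 2.054) = 0.9, so δ = 2.054 + 1.282 = 3.335.
δ = d·√n ⇒ d = δ/√n = 3.335/√141 = 0.2809.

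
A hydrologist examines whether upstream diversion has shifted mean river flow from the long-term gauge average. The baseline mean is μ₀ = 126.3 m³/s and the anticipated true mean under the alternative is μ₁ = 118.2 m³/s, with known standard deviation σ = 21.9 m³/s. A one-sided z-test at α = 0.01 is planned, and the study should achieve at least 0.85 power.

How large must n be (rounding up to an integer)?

Standardized effect: d = |μ₁ − μ₀| / σ = |118.2 − 126.3| / 21.9 = 0.3699
Set Φ(δ − 2.326) = 0.85; then δ − 2.326 = Φ⁻¹(0.85) = 1.036, giving δ = 3.363.
δ = d·√n ⇒ n = (δ/d)² = (3.363 / 0.3699)² = 82.66.
Rounding up, n = 83.

n = 83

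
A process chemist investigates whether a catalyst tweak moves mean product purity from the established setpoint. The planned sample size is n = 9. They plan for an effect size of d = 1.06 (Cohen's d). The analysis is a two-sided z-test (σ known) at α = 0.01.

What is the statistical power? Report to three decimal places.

Noncentrality parameter: δ = d·√n = 1.06 × √9 = 3.1800
Two-sided α = 0.01 → critical value z_{0.005} = 2.576.
Power = Φ(δ − 2.576) + Φ(−δ − 2.576) = Φ(0.604) + Φ(-5.756) = 0.7271 + 0.0000 = 0.7271.

Power ≈ 0.727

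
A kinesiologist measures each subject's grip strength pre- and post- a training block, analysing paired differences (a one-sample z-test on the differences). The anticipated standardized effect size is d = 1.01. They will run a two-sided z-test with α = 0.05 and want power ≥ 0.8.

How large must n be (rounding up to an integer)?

For power 0.8 need Φ(δ − z_{0.025}) = 0.8, so δ = z_{0.025} + z_{0.20} = 1.960 + 0.842 = 2.802.
(Ignoring the negligible lower-tail rejection probability gives the usual closed-form inversion.)
δ = d·√n ⇒ n = (δ/d)² = (2.802 / 1.01)² = 7.69.
Round up to the next whole unit.

n = 8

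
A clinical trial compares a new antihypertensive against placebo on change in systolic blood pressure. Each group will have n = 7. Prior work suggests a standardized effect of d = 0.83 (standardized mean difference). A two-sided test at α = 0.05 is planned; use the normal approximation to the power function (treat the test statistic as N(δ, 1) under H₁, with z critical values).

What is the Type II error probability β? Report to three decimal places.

β ≈ 0.658

Noncentrality parameter: λ = d·√(n/2) = 0.83 × √(7/2) = 1.5528
Two-sided α = 0.05 → critical value z_{0.025} = 1.960.
Power = Φ(λ − 1.960) + Φ(−λ − 1.960) = Φ(-0.407) + Φ(-3.513) = 0.3419 + 0.0002 = 0.3422.
Type II error: β = 1 − power = 1 − 0.3422 = 0.6578.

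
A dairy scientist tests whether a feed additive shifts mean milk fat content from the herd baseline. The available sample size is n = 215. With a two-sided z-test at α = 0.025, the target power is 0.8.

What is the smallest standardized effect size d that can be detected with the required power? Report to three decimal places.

Required noncentrality: δ = z_{0.0125} + z_{0.20} = 2.241 + 0.842 = 3.083.
(Lower-tail contribution to power is negligible for δ > 0.)
δ = d·√n ⇒ d = δ/√n = 3.083/√215 = 0.2103.

d ≈ 0.210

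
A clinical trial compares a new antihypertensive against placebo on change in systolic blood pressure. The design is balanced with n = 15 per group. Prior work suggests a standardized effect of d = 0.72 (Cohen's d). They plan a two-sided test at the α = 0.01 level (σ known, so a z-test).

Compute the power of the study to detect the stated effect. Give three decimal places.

Power ≈ 0.273

Noncentrality parameter: δ = d·√(n/2) = 0.72 × √(15/2) = 1.9718
Two-sided α = 0.01 → critical value z_{0.005} = 2.576.
Power = Φ(δ − 2.576) + Φ(−δ − 2.576) = Φ(-0.604) + Φ(-4.548) = 0.2729 + 0.0000 = 0.2729.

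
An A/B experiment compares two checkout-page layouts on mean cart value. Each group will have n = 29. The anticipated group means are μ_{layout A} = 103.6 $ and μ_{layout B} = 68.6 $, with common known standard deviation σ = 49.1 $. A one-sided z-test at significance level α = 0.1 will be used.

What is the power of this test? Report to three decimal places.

Power ≈ 0.924

Standardized effect: d = |μ_{layout A} − μ_{layout B}| / σ = |103.6 − 68.6| / 49.1 = 0.7128
Noncentrality parameter: λ = d·√(n/2) = 0.7128 × √(29/2) = 2.7144
Critical value for a one-sided test at α = 0.1: z_α = 1.282.
Power = P(Z > 1.282 − λ) = Φ(1.433) = 0.9240.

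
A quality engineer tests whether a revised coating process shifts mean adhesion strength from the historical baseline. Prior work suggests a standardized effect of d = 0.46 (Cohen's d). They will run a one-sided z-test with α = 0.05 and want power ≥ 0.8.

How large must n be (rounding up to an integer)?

n = 30

For power 0.8 need Φ(δ − z_{0.05}) = 0.8, so δ = z_{0.05} + z_{0.20} = 1.645 + 0.842 = 2.486.
δ = d·√n ⇒ n = (δ/d)² = (2.486 / 0.46)² = 29.22.
Round up to the next whole unit.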